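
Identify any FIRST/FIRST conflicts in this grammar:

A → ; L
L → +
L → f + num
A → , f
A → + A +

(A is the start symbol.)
A FIRST/FIRST conflict occurs when two productions N → α and N → β for the same non-terminal have FIRST(α) ∩ FIRST(β) ≠ ∅ (with ε ∈ FIRST of a nullable right-hand side, so two nullable alternatives also conflict).

Productions for A:
  A → ; L: FIRST = { ';' }
  A → , f: FIRST = { ',' }
  A → + A +: FIRST = { '+' }
Productions for L:
  L → +: FIRST = { '+' }
  L → f + num: FIRST = { 'f' }

All alternatives of each non-terminal have pairwise disjoint FIRST sets.

Answer: No FIRST/FIRST conflicts.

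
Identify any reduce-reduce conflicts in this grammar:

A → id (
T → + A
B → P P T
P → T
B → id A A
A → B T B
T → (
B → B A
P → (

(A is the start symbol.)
Yes — I1: [P → ( .] vs [T → ( .]; I8: [A → id ( .] vs [P → ( .]

A reduce-reduce conflict occurs when an LR(0) state has two complete items [A → α .] and [B → β .] — both call for a reduction, and with no lookahead the parser cannot choose between them.

Augment with A' → A and build the canonical LR(0) collection (I0 = CLOSURE({[A' → . A]}), then GOTO on every symbol after a dot until no new states appear). It has 19 states:
  I0: { [A → . B T B], [A → . id (], [A' → . A], [B → . B A], [B → . P P T], [B → . id A A], [P → . (], [P → . T], [T → . (], [T → . + A] }  — shift
  I1: { [P → ( .], [T → ( .] }  — 2 reduces
  I2: { [A → . B T B], [A → . id (], [B → . B A], [B → . P P T], [B → . id A A], [P → . (], [P → . T], [T → + . A], [T → . (], [T → . + A] }  — shift
  I3: { [A' → A .] }  — accept
  I4: { [A → . B T B], [A → . id (], [A → B . T B], [B → . B A], [B → . P P T], [B → . id A A], [B → B . A], [P → . (], [P → . T], [T → . (], [T → . + A] }  — shift
  I5: { [B → P . P T], [P → . (], [P → . T], [T → . (], [T → . + A] }  — shift
  I6: { [P → T .] }  — reduce
  I7: { [A → . B T B], [A → . id (], [A → id . (], [B → . B A], [B → . P P T], [B → . id A A], [B → id . A A], [P → . (], [P → . T], [T → . (], [T → . + A] }  — shift
  I8: { [A → id ( .], [P → ( .], [T → ( .] }  — 3 reduces
  I9: { [A → . B T B], [A → . id (], [B → . B A], [B → . P P T], [B → . id A A], [B → id A . A], [P → . (], [P → . T], [T → . (], [T → . + A] }  — shift
  I10: { [B → id A A .] }  — reduce
  I11: { [B → P P . T], [T → . (], [T → . + A] }  — shift
  I12: { [T → ( .] }  — reduce
  I13: { [B → P P T .] }  — reduce
  I14: { [B → B A .] }  — reduce
  I15: { [A → B T . B], [B → . B A], [B → . P P T], [B → . id A A], [P → . (], [P → . T], [P → T .], [T → . (], [T → . + A] }  — shift, reduce
  I16: { [A → . B T B], [A → . id (], [A → B T B .], [B → . B A], [B → . P P T], [B → . id A A], [B → B . A], [P → . (], [P → . T], [T → . (], [T → . + A] }  — shift, reduce
  I17: { [A → . B T B], [A → . id (], [B → . B A], [B → . P P T], [B → . id A A], [B → id . A A], [P → . (], [P → . T], [T → . (], [T → . + A] }  — shift
  I18: { [T → + A .] }  — reduce

I1 contains complete items [P → ( .], [T → ( .] — reduce-reduce conflict.
I8 contains complete items [A → id ( .], [P → ( .], [T → ( .] — reduce-reduce conflict.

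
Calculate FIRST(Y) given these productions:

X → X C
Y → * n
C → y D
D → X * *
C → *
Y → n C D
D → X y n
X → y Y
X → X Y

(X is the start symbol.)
To compute FIRST(Y), examine every production with Y on the left-hand side, reading each right-hand side left to right until a non-nullable symbol is reached.

From Y → * n:
  - '*' is a terminal: add '*' and stop
From Y → n C D:
  - n is a terminal: add 'n' and stop

Collecting: FIRST(Y) = { '*', 'n' }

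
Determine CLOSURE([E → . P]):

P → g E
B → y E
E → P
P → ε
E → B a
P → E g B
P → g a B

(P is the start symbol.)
To compute CLOSURE, for each item [A → α.Bβ] where B is a non-terminal, add [B → .γ] for all productions B → γ; repeat for the newly added items until nothing changes.

Start with: [E → . P]
  [E → . P] has the dot before P: add [P → . g E], [P → .], [P → . E g B], [P → . g a B]
  [P → . E g B] has the dot before E: add [E → . B a]
  [E → . B a] has the dot before B: add [B → . y E]
No further items can be added.

CLOSURE = { [B → . y E], [E → . B a], [E → . P], [P → . E g B], [P → . g E], [P → . g a B], [P → .] }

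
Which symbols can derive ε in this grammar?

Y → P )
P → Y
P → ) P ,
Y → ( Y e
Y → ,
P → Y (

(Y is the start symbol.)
A non-terminal is nullable if it can derive ε (the empty string): either it has an ε-production, or it has a production whose right-hand side consists entirely of nullable non-terminals.

There are no ε-productions, so no non-terminal can derive ε.
No non-terminals are nullable.

Answer: None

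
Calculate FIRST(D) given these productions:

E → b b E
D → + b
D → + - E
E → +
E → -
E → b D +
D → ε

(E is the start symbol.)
To compute FIRST(D), examine every production with D on the left-hand side, reading each right-hand side left to right until a non-nullable symbol is reached.

From D → + b:
  - '+' is a terminal: add '+' and stop
From D → + - E:
  - '+' is a terminal: add '+' and stop
From D → ε:
  - ε-production, so ε ∈ FIRST(D)

Collecting: FIRST(D) = { '+', ε }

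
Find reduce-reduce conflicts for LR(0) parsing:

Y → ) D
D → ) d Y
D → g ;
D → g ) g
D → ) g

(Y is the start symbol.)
No reduce-reduce conflicts

Augment with Y' → Y and build the canonical LR(0) collection (I0 = CLOSURE({[Y' → . Y]}), then GOTO on every symbol after a dot until no new states appear). It has 12 states:
  I0: { [Y → . ) D], [Y' → . Y] }  — shift
  I1: { [D → . ) d Y], [D → . ) g], [D → . g ) g], [D → . g ;], [Y → ) . D] }  — shift
  I2: { [Y' → Y .] }  — accept
  I3: { [D → ) . d Y], [D → ) . g] }  — shift
  I4: { [Y → ) D .] }  — reduce
  I5: { [D → g . ) g], [D → g . ;] }  — shift
  I6: { [D → g ) . g] }  — shift
  I7: { [D → g ; .] }  — reduce
  I8: { [D → g ) g .] }  — reduce
  I9: { [D → ) d . Y], [Y → . ) D] }  — shift
  I10: { [D → ) g .] }  — reduce
  I11: { [D → ) d Y .] }  — reduce

No state contains more than one complete item.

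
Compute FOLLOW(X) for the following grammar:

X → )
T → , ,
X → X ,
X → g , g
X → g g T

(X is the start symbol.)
To compute FOLLOW(X), find every occurrence of X on a right-hand side N → α X β: add FIRST(β) \ {ε}, and if β is empty or nullable also add FOLLOW(N). Iterate to a fixed point.

X is the start symbol, so $ ∈ FOLLOW(X).
In X → X ,: X is followed by ',', add FIRST(',') \ {ε} = { ',' }

Taking the union: FOLLOW(X) = { $, ',' }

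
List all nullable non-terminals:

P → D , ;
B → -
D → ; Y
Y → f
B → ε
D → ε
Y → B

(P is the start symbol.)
{ 'B', 'D', 'Y' }

A non-terminal is nullable if it can derive ε (the empty string): either it has an ε-production, or it has a production whose right-hand side consists entirely of nullable non-terminals.

ε-productions: B → ε, D → ε
So B, D are immediately nullable.
Y → B: every symbol on the right is nullable, so Y is nullable too.
No further non-terminal can be added: every production for the remaining non-terminals contains a terminal or a non-nullable non-terminal.
Nullable = { 'B', 'D', 'Y' }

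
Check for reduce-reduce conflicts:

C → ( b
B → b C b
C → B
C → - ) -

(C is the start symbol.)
No reduce-reduce conflicts

Augment with C' → C and build the canonical LR(0) collection (I0 = CLOSURE({[C' → . C]}), then GOTO on every symbol after a dot until no new states appear). It has 11 states:
  I0: { [B → . b C b], [C → . ( b], [C → . - ) -], [C → . B], [C' → . C] }  — shift
  I1: { [C → ( . b] }  — shift
  I2: { [C → - . ) -] }  — shift
  I3: { [C → B .] }  — reduce
  I4: { [C' → C .] }  — accept
  I5: { [B → . b C b], [B → b . C b], [C → . ( b], [C → . - ) -], [C → . B] }  — shift
  I6: { [B → b C . b] }  — shift
  I7: { [B → b C b .] }  — reduce
  I8: { [C → - ) . -] }  — shift
  I9: { [C → - ) - .] }  — reduce
  I10: { [C → ( b .] }  — reduce

No state contains more than one complete item.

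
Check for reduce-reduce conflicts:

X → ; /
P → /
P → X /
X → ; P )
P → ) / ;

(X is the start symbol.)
A reduce-reduce conflict occurs when an LR(0) state has two complete items [A → α .] and [B → β .] — both call for a reduction, and with no lookahead the parser cannot choose between them.

Augment with X' → X and build the canonical LR(0) collection (I0 = CLOSURE({[X' → . X]}), then GOTO on every symbol after a dot until no new states appear). It has 11 states:
  I0: { [X → . ; /], [X → . ; P )], [X' → . X] }  — shift
  I1: { [P → . ) / ;], [P → . /], [P → . X /], [X → . ; /], [X → . ; P )], [X → ; . /], [X → ; . P )] }  — shift
  I2: { [X' → X .] }  — accept
  I3: { [P → ) . / ;] }  — shift
  I4: { [P → / .], [X → ; / .] }  — 2 reduces
  I5: { [X → ; P . )] }  — shift
  I6: { [P → X . /] }  — shift
  I7: { [P → X / .] }  — reduce
  I8: { [X → ; P ) .] }  — reduce
  I9: { [P → ) / . ;] }  — shift
  I10: { [P → ) / ; .] }  — reduce

I4 contains complete items [P → / .], [X → ; / .] — reduce-reduce conflict.

Answer: Yes — I4: [P → / .] vs [X → ; / .]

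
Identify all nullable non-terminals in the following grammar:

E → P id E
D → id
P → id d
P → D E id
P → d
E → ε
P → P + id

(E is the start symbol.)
ε-productions: E → ε
So E is immediately nullable.
No further non-terminal can be added: every production for the remaining non-terminals contains a terminal or a non-nullable non-terminal.
Nullable = { 'E' }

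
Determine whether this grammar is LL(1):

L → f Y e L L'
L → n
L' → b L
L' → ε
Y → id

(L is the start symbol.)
No. Predict set conflict for L': { 'b' }

Relevant sets:
  FOLLOW(L') = { $, 'b' }

For L:
  PREDICT(L → f Y e L L') = { 'f' }
  PREDICT(L → n) = { 'n' }
For L':
  PREDICT(L' → b L) = { 'b' }
  PREDICT(L' → ε) = { $, 'b' }
Y has a single production, so nothing to check there.

Conflict found: Predict set conflict for L': { 'b' }
The grammar is NOT LL(1).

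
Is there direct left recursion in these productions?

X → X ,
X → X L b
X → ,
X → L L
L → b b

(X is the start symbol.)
Yes, X is left-recursive

Direct left recursion occurs when N → N α for some non-terminal N (the right-hand side begins with the left-hand side itself).

X → X ,: LEFT RECURSIVE (starts with X)
X → X L b: LEFT RECURSIVE (starts with X)
X → ,: starts with ','
X → L L: starts with L
L → b b: starts with b

The grammar has direct left recursion on: X.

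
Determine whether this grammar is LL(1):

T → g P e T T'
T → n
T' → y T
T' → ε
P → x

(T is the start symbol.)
Relevant sets:
  FOLLOW(T') = { $, 'y' }

For T:
  PREDICT(T → g P e T T') = { 'g' }
  PREDICT(T → n) = { 'n' }
For T':
  PREDICT(T' → y T) = { 'y' }
  PREDICT(T' → ε) = { $, 'y' }
P has a single production, so nothing to check there.

Conflict found: Predict set conflict for T': { 'y' }
The grammar is NOT LL(1).

Answer: No. Predict set conflict for T': { 'y' }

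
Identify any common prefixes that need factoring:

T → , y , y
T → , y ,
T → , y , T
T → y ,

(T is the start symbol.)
Yes, T has productions with common prefix ', y ,'

Left-factoring is needed when two productions for the same non-terminal
share a common prefix on the right-hand side.

Productions for T:
  T → , y , y
  T → , y ,
  T → , y , T
  T → y ,

Found common prefix ', y ,' in productions for T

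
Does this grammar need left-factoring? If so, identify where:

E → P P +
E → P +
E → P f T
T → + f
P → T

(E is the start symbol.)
Left-factoring is needed when two productions for the same non-terminal
share a common prefix on the right-hand side.

Productions for E:
  E → P P +
  E → P +
  E → P f T

Found common prefix 'P' in productions for E

Answer: Yes, E has productions with common prefix 'P'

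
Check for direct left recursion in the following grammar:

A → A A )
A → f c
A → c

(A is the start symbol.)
A → A A ): LEFT RECURSIVE (starts with A)
A → f c: starts with f
A → c: starts with c

The grammar has direct left recursion on: A.

Answer: Yes, A is left-recursive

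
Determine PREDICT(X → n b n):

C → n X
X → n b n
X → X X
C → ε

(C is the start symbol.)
PREDICT(X → n b n) = (FIRST(RHS) \ {ε}) ∪ (FOLLOW(X) if ε ∈ FIRST(RHS), i.e. RHS ⇒* ε)
FIRST(n b n) = { 'n' }
ε ∉ FIRST(n b n), so FOLLOW(X) is not added.
PREDICT(X → n b n) = { 'n' }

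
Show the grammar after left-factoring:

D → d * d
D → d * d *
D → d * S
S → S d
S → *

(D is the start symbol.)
Left-factoring transforms A → αβ₁ | αβ₂ into A → αA' and A' → β₁ | β₂
(α is the longest common prefix among the alternatives). Repeat until
no nonterminal has two alternatives with a common prefix.

Round 1: D has alternatives sharing prefix 'd *'. Introduce D': D → d * D'
  Add: D' → d
  Add: D' → d *
  Add: D' → S

Round 2: D' has alternatives sharing prefix 'd'. Introduce D'': D' → d D''
  Add: D'' → ε
  Add: D'' → *

No remaining common prefixes — done.

Resulting grammar:
D → d * D'
D' → d D''
D'' → ε
D'' → *
D' → S
S → S d
S → *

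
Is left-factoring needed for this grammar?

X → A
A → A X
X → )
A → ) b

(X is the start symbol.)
Left-factoring is needed when two productions for the same non-terminal
share a common prefix on the right-hand side.

Productions for X:
  X → A
  X → )
Productions for A:
  A → A X
  A → ) b

No common prefixes found.

Answer: No, left-factoring is not needed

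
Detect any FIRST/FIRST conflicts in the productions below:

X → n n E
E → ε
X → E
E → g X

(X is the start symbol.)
A FIRST/FIRST conflict occurs when two productions N → α and N → β for the same non-terminal have FIRST(α) ∩ FIRST(β) ≠ ∅ (with ε ∈ FIRST of a nullable right-hand side, so two nullable alternatives also conflict).

FIRST sets of the non-terminals at (or reachable through a nullable prefix from) the front of some alternative:
  FIRST(E) = { 'g', ε }

Productions for X:
  X → n n E: FIRST = { 'n' }
  X → E: FIRST = { 'g', ε }
Productions for E:
  E → ε: FIRST = { ε }
  E → g X: FIRST = { 'g' }

All alternatives of each non-terminal have pairwise disjoint FIRST sets.

Answer: No FIRST/FIRST conflicts.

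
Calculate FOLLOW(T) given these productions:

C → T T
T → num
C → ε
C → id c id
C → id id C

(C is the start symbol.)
In C → T T: T is followed by T, add FIRST(T) \ {ε} = { 'num' }
In C → T T: T is at the end, add FOLLOW(C)

The FOLLOW sets referred to above (computed the same way, to a fixed point):
  FOLLOW(C) = { $ }

Taking the union: FOLLOW(T) = { $, 'num' }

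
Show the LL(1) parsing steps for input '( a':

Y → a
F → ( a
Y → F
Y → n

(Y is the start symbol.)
Stack is shown with the top on the left.

Stack  Input  Action
--------------------
Y $    ( a $  output Y → F
F $    ( a $  output F → ( a
( a $  ( a $  match '('
a $    a $    match 'a'
$      $      accept

The string is accepted.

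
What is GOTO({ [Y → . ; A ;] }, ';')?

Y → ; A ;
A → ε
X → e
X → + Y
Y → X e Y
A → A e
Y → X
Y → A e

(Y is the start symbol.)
GOTO(I, ';') = CLOSURE({ [A → αX.β] : [A → α.Xβ] ∈ I, X = ';' })

Items with dot before ';', with the dot advanced:
  [Y → . ; A ;] → [Y → ; . A ;]
Closure of the advanced items:
  [Y → ; . A ;] has the dot before A: add [A → .], [A → . A e]

GOTO = { [A → . A e], [A → .], [Y → ; . A ;] }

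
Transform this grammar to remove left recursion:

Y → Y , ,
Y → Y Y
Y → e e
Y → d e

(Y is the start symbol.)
Y → e e Y'
Y → d e Y'
Y' → , , Y'
Y' → Y Y'
Y' → ε

Y is directly left-recursive. The standard transformation for
  A → A α₁ | ... | A α_m | β₁ | ... | β_n
is
  A  → β₁ A' | ... | β_n A'
  A' → α₁ A' | ... | α_m A' | ε

Y → e e becomes Y → e e Y'
Y → d e becomes Y → d e Y'
Y → Y , , becomes Y' → , , Y'
Y → Y Y becomes Y' → Y Y'
Add Y' → ε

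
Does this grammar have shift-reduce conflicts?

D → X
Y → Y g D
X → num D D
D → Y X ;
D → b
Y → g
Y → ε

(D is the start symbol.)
A shift-reduce conflict occurs when an LR(0) state has both:
  - a complete (reduce) item [A → α .] (dot at the end), and
  - a shift item [B → β . c γ] (dot before a terminal).

Augment with D' → D and build the canonical LR(0) collection (I0 = CLOSURE({[D' → . D]}), then GOTO on every symbol after a dot until no new states appear). It has 13 states:
  I0: { [D → . X], [D → . Y X ;], [D → . b], [D' → . D], [X → . num D D], [Y → . Y g D], [Y → . g], [Y → .] }  — shift, reduce
  I1: { [D' → D .] }  — accept
  I2: { [D → X .] }  — reduce
  I3: { [D → Y . X ;], [X → . num D D], [Y → Y . g D] }  — shift
  I4: { [D → b .] }  — reduce
  I5: { [Y → g .] }  — reduce
  I6: { [D → . X], [D → . Y X ;], [D → . b], [X → . num D D], [X → num . D D], [Y → . Y g D], [Y → . g], [Y → .] }  — shift, reduce
  I7: { [D → . X], [D → . Y X ;], [D → . b], [X → . num D D], [X → num D . D], [Y → . Y g D], [Y → . g], [Y → .] }  — shift, reduce
  I8: { [X → num D D .] }  — reduce
  I9: { [D → Y X . ;] }  — shift
  I10: { [D → . X], [D → . Y X ;], [D → . b], [X → . num D D], [Y → . Y g D], [Y → . g], [Y → .], [Y → Y g . D] }  — shift, reduce
  I11: { [Y → Y g D .] }  — reduce
  I12: { [D → Y X ; .] }  — reduce

I0 contains reduce item [Y → .] and shift items [D → . b], [X → . num D D], [Y → . g] — shift-reduce conflict.
I6 contains reduce item [Y → .] and shift items [D → . b], [X → . num D D], [Y → . g] — shift-reduce conflict.
I7 contains reduce item [Y → .] and shift items [D → . b], [X → . num D D], [Y → . g] — shift-reduce conflict.
I10 contains reduce item [Y → .] and shift items [D → . b], [X → . num D D], [Y → . g] — shift-reduce conflict.

Answer: Yes — I0: [Y → .] vs [D → . b]; I6: [Y → .] vs [D → . b]; I7: [Y → .] vs [D → . b]; I10: [Y → .] vs [D → . b]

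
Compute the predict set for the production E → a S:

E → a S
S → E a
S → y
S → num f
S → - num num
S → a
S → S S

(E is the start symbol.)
{ 'a' }

PREDICT(E → a S) = (FIRST(RHS) \ {ε}) ∪ (FOLLOW(E) if ε ∈ FIRST(RHS), i.e. RHS ⇒* ε)
FIRST(a S) = { 'a' }
ε ∉ FIRST(a S), so FOLLOW(E) is not added.
PREDICT(E → a S) = { 'a' }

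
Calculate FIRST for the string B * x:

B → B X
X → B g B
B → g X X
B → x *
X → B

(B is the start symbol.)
{ 'g', 'x' }

FIRST sets of the non-terminals involved (from the grammar, by fixed-point iteration):
  FIRST(B) = { 'g', 'x' }

To compute FIRST(B * x), process the symbols left to right:
Symbol B is a non-terminal. Add FIRST(B) \ {ε} = { 'g', 'x' }
B is not nullable (ε ∉ FIRST(B)), so stop here.
FIRST(B * x) = { 'g', 'x' }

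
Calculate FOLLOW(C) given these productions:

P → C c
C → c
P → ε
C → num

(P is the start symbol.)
In P → C c: C is followed by c, add FIRST(c) \ {ε} = { 'c' }

Taking the union: FOLLOW(C) = { 'c' }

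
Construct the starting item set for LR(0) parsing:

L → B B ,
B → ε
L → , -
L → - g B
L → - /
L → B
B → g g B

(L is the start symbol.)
First, augment the grammar with L' → L
I₀ = CLOSURE({ [L' → . L] }):
  [L' → . L] has the dot before L: add [L → . B B ,], [L → . , -], [L → . - g B], [L → . - /], [L → . B]
  [L → . B B ,] has the dot before B: add [B → .], [B → . g g B]
No further items can be added.

I₀ = { [B → . g g B], [B → .], [L → . , -], [L → . - /], [L → . - g B], [L → . B B ,], [L → . B], [L' → . L] }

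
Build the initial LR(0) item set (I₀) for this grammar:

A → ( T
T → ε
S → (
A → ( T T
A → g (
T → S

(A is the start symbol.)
{ [A → . ( T T], [A → . ( T], [A → . g (], [A' → . A] }

First, augment the grammar with A' → A
I₀ = CLOSURE({ [A' → . A] }):
  [A' → . A] has the dot before A: add [A → . ( T], [A → . ( T T], [A → . g (]
No further items can be added.

I₀ = { [A → . ( T T], [A → . ( T], [A → . g (], [A' → . A] }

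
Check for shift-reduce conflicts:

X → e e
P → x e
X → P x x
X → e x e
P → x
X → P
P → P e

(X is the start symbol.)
Yes — I1: [X → P .] vs [P → P . e]; I4: [P → x .] vs [P → x . e]

Augment with X' → X and build the canonical LR(0) collection (I0 = CLOSURE({[X' → . X]}), then GOTO on every symbol after a dot until no new states appear). It has 12 states:
  I0: { [P → . P e], [P → . x e], [P → . x], [X → . P x x], [X → . P], [X → . e e], [X → . e x e], [X' → . X] }  — shift
  I1: { [P → P . e], [X → P . x x], [X → P .] }  — shift, reduce
  I2: { [X' → X .] }  — accept
  I3: { [X → e . e], [X → e . x e] }  — shift
  I4: { [P → x . e], [P → x .] }  — shift, reduce
  I5: { [P → x e .] }  — reduce
  I6: { [X → e e .] }  — reduce
  I7: { [X → e x . e] }  — shift
  I8: { [X → e x e .] }  — reduce
  I9: { [P → P e .] }  — reduce
  I10: { [X → P x . x] }  — shift
  I11: { [X → P x x .] }  — reduce

I1 contains reduce item [X → P .] and shift items [P → P . e], [X → P . x x] — shift-reduce conflict.
I4 contains reduce item [P → x .] and shift item [P → x . e] — shift-reduce conflict.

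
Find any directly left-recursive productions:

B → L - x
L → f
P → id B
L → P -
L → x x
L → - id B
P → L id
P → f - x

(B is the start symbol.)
Direct left recursion occurs when N → N α for some non-terminal N (the right-hand side begins with the left-hand side itself).

B → L - x: starts with L
L → f: starts with f
P → id B: starts with id
L → P -: starts with P
L → x x: starts with x
L → - id B: starts with '-'
P → L id: starts with L
P → f - x: starts with f

No direct left recursion found.

Answer: No direct left recursion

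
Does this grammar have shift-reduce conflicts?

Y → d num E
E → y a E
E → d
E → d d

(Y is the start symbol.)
Augment with Y' → Y and build the canonical LR(0) collection (I0 = CLOSURE({[Y' → . Y]}), then GOTO on every symbol after a dot until no new states appear). It has 10 states:
  I0: { [Y → . d num E], [Y' → . Y] }  — shift
  I1: { [Y' → Y .] }  — accept
  I2: { [Y → d . num E] }  — shift
  I3: { [E → . d d], [E → . d], [E → . y a E], [Y → d num . E] }  — shift
  I4: { [Y → d num E .] }  — reduce
  I5: { [E → d . d], [E → d .] }  — shift, reduce
  I6: { [E → y . a E] }  — shift
  I7: { [E → . d d], [E → . d], [E → . y a E], [E → y a . E] }  — shift
  I8: { [E → y a E .] }  — reduce
  I9: { [E → d d .] }  — reduce

I5 contains reduce item [E → d .] and shift item [E → d . d] — shift-reduce conflict.

Answer: Yes — I5: [E → d .] vs [E → d . d]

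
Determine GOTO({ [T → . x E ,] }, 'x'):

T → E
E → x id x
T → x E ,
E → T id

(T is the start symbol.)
{ [E → . T id], [E → . x id x], [T → . E], [T → . x E ,], [T → x . E ,] }

GOTO(I, 'x') = CLOSURE({ [A → αX.β] : [A → α.Xβ] ∈ I, X = 'x' })

Items with dot before 'x', with the dot advanced:
  [T → . x E ,] → [T → x . E ,]
Closure of the advanced items:
  [T → x . E ,] has the dot before E: add [E → . x id x], [E → . T id]
  [E → . T id] has the dot before T: add [T → . E], [T → . x E ,]

GOTO = { [E → . T id], [E → . x id x], [T → . E], [T → . x E ,], [T → x . E ,] }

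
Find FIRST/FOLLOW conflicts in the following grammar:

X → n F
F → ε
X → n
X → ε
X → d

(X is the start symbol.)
No FIRST/FOLLOW conflicts.

A FIRST/FOLLOW conflict occurs when a non-terminal N has a nullable alternative N → β (β ⇒* ε) and another alternative N → α with FIRST(α) ∩ FOLLOW(N) ≠ ∅: on such a lookahead the parser cannot decide between expanding α and letting N vanish via β.

Nullable non-terminals: F, X.
F has a nullable alternative but only one production, so nothing to check.

X: nullable alternative(s) X → ε; FOLLOW(X) = { $ }
  X → n F: FIRST \ {ε} = { 'n' } — disjoint from FOLLOW(X)
  X → n: FIRST \ {ε} = { 'n' } — disjoint from FOLLOW(X)
  X → ε: FIRST \ {ε} = { } — this is the only nullable alternative, skip
  X → d: FIRST \ {ε} = { 'd' } — disjoint from FOLLOW(X)

No FIRST/FOLLOW conflicts found.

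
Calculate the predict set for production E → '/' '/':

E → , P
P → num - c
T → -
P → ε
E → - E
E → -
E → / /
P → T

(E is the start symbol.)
PREDICT(E → '/' '/') = (FIRST(RHS) \ {ε}) ∪ (FOLLOW(E) if ε ∈ FIRST(RHS), i.e. RHS ⇒* ε)
FIRST('/' '/') = { '/' }
ε ∉ FIRST('/' '/'), so FOLLOW(E) is not added.
PREDICT(E → '/' '/') = { '/' }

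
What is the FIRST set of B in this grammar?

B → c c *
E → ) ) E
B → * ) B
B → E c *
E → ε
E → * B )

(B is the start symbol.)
{ ')', '*', 'c' }

To compute FIRST(B), examine every production with B on the left-hand side, reading each right-hand side left to right until a non-nullable symbol is reached.

FIRST sets of the other non-terminals involved (by the same procedure, iterated to a fixed point):
  FIRST(E) = { ')', '*', ε }

From B → c c *:
  - c is a terminal: add 'c' and stop
From B → * ) B:
  - '*' is a terminal: add '*' and stop
From B → E c *:
  - E is a non-terminal: add FIRST(E) \ {ε} = { ')', '*' }
    E is nullable, so continue to the next symbol
  - c is a terminal: add 'c' and stop

Collecting: FIRST(B) = { ')', '*', 'c' }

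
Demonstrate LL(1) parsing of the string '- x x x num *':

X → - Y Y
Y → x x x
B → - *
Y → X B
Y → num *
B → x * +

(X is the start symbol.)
Stack is shown with the top on the left.

Stack      Input            Action
----------------------------------
X $        - x x x num * $  output X → - Y Y
- Y Y $    - x x x num * $  match '-'
Y Y $      x x x num * $    output Y → x x x
x x x Y $  x x x num * $    match 'x'
x x Y $    x x num * $      match 'x'
x Y $      x num * $        match 'x'
Y $        num * $          output Y → num *
num * $    num * $          match 'num'
* $        * $              match '*'
$          $                accept

The string is accepted.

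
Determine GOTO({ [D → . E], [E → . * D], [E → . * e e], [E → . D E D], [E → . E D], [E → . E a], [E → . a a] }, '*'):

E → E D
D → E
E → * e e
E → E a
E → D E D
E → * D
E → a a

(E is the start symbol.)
GOTO(I, '*') = CLOSURE({ [A → αX.β] : [A → α.Xβ] ∈ I, X = '*' })

Items with dot before '*', with the dot advanced:
  [E → . * D] → [E → * . D]
  [E → . * e e] → [E → * . e e]
Closure of the advanced items:
  [E → * . D] has the dot before D: add [D → . E]
  [D → . E] has the dot before E: add [E → . E D], [E → . * e e], [E → . E a], [E → . D E D], [E → . * D], [E → . a a]

GOTO = { [D → . E], [E → * . D], [E → * . e e], [E → . * D], [E → . * e e], [E → . D E D], [E → . E D], [E → . E a], [E → . a a] }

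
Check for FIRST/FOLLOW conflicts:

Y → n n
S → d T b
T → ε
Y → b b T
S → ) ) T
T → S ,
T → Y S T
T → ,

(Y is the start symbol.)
Yes. T → S ',' with FOLLOW(T) on { ')', 'd' }; T → Y S T with FOLLOW(T) on { 'b', 'n' }; T → ',' with FOLLOW(T) on { ',' }

A FIRST/FOLLOW conflict occurs when a non-terminal N has a nullable alternative N → β (β ⇒* ε) and another alternative N → α with FIRST(α) ∩ FOLLOW(N) ≠ ∅: on such a lookahead the parser cannot decide between expanding α and letting N vanish via β.

Nullable non-terminals: T.
FIRST sets used below: FIRST(S) = { ')', 'd' }, FIRST(Y) = { 'b', 'n' }

T: nullable alternative(s) T → ε; FOLLOW(T) = { $, ')', ',', 'b', 'd', 'n' }
  T → ε: FIRST \ {ε} = { } — this is the only nullable alternative, skip
  T → S ,: FIRST \ {ε} = { ')', 'd' } — overlaps FOLLOW(T) on { ')', 'd' }: CONFLICT
  T → Y S T: FIRST \ {ε} = { 'b', 'n' } — overlaps FOLLOW(T) on { 'b', 'n' }: CONFLICT
  T → ,: FIRST \ {ε} = { ',' } — overlaps FOLLOW(T) on { ',' }: CONFLICT

S, Y have no nullable alternative, so no FIRST/FOLLOW check is needed there.

So the grammar has 3 FIRST/FOLLOW conflicts (marked CONFLICT above).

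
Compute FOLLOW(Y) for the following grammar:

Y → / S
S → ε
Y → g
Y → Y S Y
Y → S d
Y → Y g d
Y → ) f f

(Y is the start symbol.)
{ $, ')', '/', 'd', 'g' }

Y is the start symbol, so $ ∈ FOLLOW(Y).
In Y → Y S Y: Y is followed by S Y, add FIRST(S Y) \ {ε} = { ')', '/', 'd', 'g' }
In Y → Y S Y: Y is at the end; this adds FOLLOW(Y) to itself — nothing new
In Y → Y g d: Y is followed by g d, add FIRST(g d) \ {ε} = { 'g' }

Taking the union: FOLLOW(Y) = { $, ')', '/', 'd', 'g' }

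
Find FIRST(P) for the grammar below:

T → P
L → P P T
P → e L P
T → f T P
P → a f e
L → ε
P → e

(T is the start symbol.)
To compute FIRST(P), examine every production with P on the left-hand side, reading each right-hand side left to right until a non-nullable symbol is reached.

From P → e L P:
  - e is a terminal: add 'e' and stop
From P → a f e:
  - a is a terminal: add 'a' and stop
From P → e:
  - e is a terminal: add 'e' and stop

Collecting: FIRST(P) = { 'a', 'e' }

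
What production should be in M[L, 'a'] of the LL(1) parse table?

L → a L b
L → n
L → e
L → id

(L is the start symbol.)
To find M[L, 'a'], we find productions for L where 'a' is in the predict set (PREDICT(N → α) = (FIRST(α) \ {ε}) ∪ (FOLLOW(N) if α ⇒* ε)).

L → a L b: PREDICT = { 'a' }
  'a' is in predict set, so this production goes in M[L, 'a']
L → n: PREDICT = { 'n' }
L → e: PREDICT = { 'e' }
L → id: PREDICT = { 'id' }

M[L, 'a'] = L → a L b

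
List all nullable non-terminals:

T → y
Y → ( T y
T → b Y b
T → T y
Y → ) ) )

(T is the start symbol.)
None

There are no ε-productions, so no non-terminal can derive ε.
No non-terminals are nullable.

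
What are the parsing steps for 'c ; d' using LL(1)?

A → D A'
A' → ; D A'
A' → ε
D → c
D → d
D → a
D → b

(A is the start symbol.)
Stack is shown with the top on the left.

Stack     Input    Action
-------------------------
A $       c ; d $  output A → D A'
D A' $    c ; d $  output D → c
c A' $    c ; d $  match 'c'
A' $      ; d $    output A' → ; D A'
; D A' $  ; d $    match ';'
D A' $    d $      output D → d
d A' $    d $      match 'd'
A' $      $        output A' → ε
$         $        accept

The string is accepted.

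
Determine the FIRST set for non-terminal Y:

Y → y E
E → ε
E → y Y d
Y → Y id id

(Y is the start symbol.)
{ 'y' }

To compute FIRST(Y), examine every production with Y on the left-hand side, reading each right-hand side left to right until a non-nullable symbol is reached.

From Y → y E:
  - y is a terminal: add 'y' and stop
From Y → Y id id:
  - Y is the symbol being defined: contributes nothing new
    Y is not nullable, so stop

Collecting: FIRST(Y) = { 'y' }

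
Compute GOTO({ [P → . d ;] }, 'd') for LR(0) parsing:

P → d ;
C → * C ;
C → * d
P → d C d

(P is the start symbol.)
GOTO(I, 'd') = CLOSURE({ [A → αX.β] : [A → α.Xβ] ∈ I, X = 'd' })

Items with dot before 'd', with the dot advanced:
  [P → . d ;] → [P → d . ;]
Closure adds nothing (no advanced item has the dot before a non-terminal).

GOTO = { [P → d . ;] }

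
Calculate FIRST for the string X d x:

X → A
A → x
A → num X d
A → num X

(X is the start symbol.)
FIRST sets of the non-terminals involved (from the grammar, by fixed-point iteration):
  FIRST(X) = { 'num', 'x' }

To compute FIRST(X d x), process the symbols left to right:
Symbol X is a non-terminal. Add FIRST(X) \ {ε} = { 'num', 'x' }
X is not nullable (ε ∉ FIRST(X)), so stop here.
FIRST(X d x) = { 'num', 'x' }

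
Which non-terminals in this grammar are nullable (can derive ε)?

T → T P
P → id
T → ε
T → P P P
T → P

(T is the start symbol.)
ε-productions: T → ε
So T is immediately nullable.
No further non-terminal can be added: every production for the remaining non-terminals contains a terminal or a non-nullable non-terminal.
Nullable = { 'T' }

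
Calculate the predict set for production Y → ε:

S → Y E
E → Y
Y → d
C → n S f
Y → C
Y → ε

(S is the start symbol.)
{ $, 'd', 'f', 'n' }

PREDICT(Y → ε) = (FIRST(RHS) \ {ε}) ∪ (FOLLOW(Y) if ε ∈ FIRST(RHS), i.e. RHS ⇒* ε)
The right-hand side is ε (FIRST(ε) = { ε }), so the predict set is FOLLOW(Y) = { $, 'd', 'f', 'n' }
PREDICT(Y → ε) = { $, 'd', 'f', 'n' }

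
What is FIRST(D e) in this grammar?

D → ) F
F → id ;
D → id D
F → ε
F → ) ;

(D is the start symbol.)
{ ')', 'id' }

FIRST sets of the non-terminals involved (from the grammar, by fixed-point iteration):
  FIRST(D) = { ')', 'id' }

To compute FIRST(D e), process the symbols left to right:
Symbol D is a non-terminal. Add FIRST(D) \ {ε} = { ')', 'id' }
D is not nullable (ε ∉ FIRST(D)), so stop here.
FIRST(D e) = { ')', 'id' }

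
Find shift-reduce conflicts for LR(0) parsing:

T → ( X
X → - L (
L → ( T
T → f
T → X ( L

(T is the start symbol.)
Augment with T' → T and build the canonical LR(0) collection (I0 = CLOSURE({[T' → . T]}), then GOTO on every symbol after a dot until no new states appear). It has 13 states:
  I0: { [T → . ( X], [T → . X ( L], [T → . f], [T' → . T], [X → . - L (] }  — shift
  I1: { [T → ( . X], [X → . - L (] }  — shift
  I2: { [L → . ( T], [X → - . L (] }  — shift
  I3: { [T' → T .] }  — accept
  I4: { [T → X . ( L] }  — shift
  I5: { [T → f .] }  — reduce
  I6: { [L → . ( T], [T → X ( . L] }  — shift
  I7: { [L → ( . T], [T → . ( X], [T → . X ( L], [T → . f], [X → . - L (] }  — shift
  I8: { [T → X ( L .] }  — reduce
  I9: { [L → ( T .] }  — reduce
  I10: { [X → - L . (] }  — shift
  I11: { [X → - L ( .] }  — reduce
  I12: { [T → ( X .] }  — reduce

No state contains both a complete item and a shift item.

Answer: No shift-reduce conflicts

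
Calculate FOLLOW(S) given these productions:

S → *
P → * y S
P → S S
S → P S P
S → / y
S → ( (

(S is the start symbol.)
To compute FOLLOW(S), find every occurrence of S on a right-hand side N → α S β: add FIRST(β) \ {ε}, and if β is empty or nullable also add FOLLOW(N). Iterate to a fixed point.

S is the start symbol, so $ ∈ FOLLOW(S).
In P → * y S: S is at the end, add FOLLOW(P)
In P → S S: S is followed by S, add FIRST(S) \ {ε} = { '(', '*', '/' }
In P → S S: S is at the end, add FOLLOW(P)
In S → P S P: S is followed by P, add FIRST(P) \ {ε} = { '(', '*', '/' }

The FOLLOW sets referred to above (computed the same way, to a fixed point):
  FOLLOW(P) = { $, '(', '*', '/' }

Taking the union: FOLLOW(S) = { $, '(', '*', '/' }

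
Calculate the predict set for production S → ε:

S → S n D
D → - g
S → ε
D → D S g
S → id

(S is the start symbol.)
PREDICT(S → ε) = (FIRST(RHS) \ {ε}) ∪ (FOLLOW(S) if ε ∈ FIRST(RHS), i.e. RHS ⇒* ε)
The right-hand side is ε (FIRST(ε) = { ε }), so the predict set is FOLLOW(S) = { $, 'g', 'n' }
PREDICT(S → ε) = { $, 'g', 'n' }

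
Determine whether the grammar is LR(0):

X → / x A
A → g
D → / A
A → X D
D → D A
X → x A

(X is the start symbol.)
No. Shift-reduce conflict between [A → X D .] and [A → . g]

A grammar is LR(0) if no state in the canonical LR(0) collection has:
  - both a shift item (dot before a terminal) and a complete item (shift-reduce conflict), or
  - two or more complete items (reduce-reduce conflict; the accept item [X' → X .] counts as a complete item here).

Augment with X' → X and build the canonical LR(0) collection (I0 = CLOSURE({[X' → . X]}), then GOTO on every symbol after a dot until no new states appear). It has 13 states:
  I0: { [X → . / x A], [X → . x A], [X' → . X] }  — shift
  I1: { [X → / . x A] }  — shift
  I2: { [X' → X .] }  — accept
  I3: { [A → . X D], [A → . g], [X → . / x A], [X → . x A], [X → x . A] }  — shift
  I4: { [X → x A .] }  — reduce
  I5: { [A → X . D], [D → . / A], [D → . D A] }  — shift
  I6: { [A → g .] }  — reduce
  I7: { [A → . X D], [A → . g], [D → / . A], [X → . / x A], [X → . x A] }  — shift
  I8: { [A → . X D], [A → . g], [A → X D .], [D → D . A], [X → . / x A], [X → . x A] }  — shift, reduce
  I9: { [D → D A .] }  — reduce
  I10: { [D → / A .] }  — reduce
  I11: { [A → . X D], [A → . g], [X → . / x A], [X → . x A], [X → / x . A] }  — shift
  I12: { [X → / x A .] }  — reduce

Conflict in state I8:
  Shift-reduce conflict between [A → X D .] and [A → . g]
So the grammar is NOT LR(0).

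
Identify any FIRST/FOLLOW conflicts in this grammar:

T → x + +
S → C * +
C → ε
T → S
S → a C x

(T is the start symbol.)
No FIRST/FOLLOW conflicts.

Nullable non-terminals: C.
C has a nullable alternative but only one production, so nothing to check.

S, T have no nullable alternative, so no FIRST/FOLLOW check is needed there.

No FIRST/FOLLOW conflicts found.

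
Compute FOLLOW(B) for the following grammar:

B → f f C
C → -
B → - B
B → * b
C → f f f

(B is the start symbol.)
To compute FOLLOW(B), find every occurrence of B on a right-hand side N → α B β: add FIRST(β) \ {ε}, and if β is empty or nullable also add FOLLOW(N). Iterate to a fixed point.

B is the start symbol, so $ ∈ FOLLOW(B).
In B → - B: B is at the end; this adds FOLLOW(B) to itself — nothing new

Taking the union: FOLLOW(B) = { $ }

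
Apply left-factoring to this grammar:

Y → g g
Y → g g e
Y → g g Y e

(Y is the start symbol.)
Left-factoring transforms A → αβ₁ | αβ₂ into A → αA' and A' → β₁ | β₂
(α is the longest common prefix among the alternatives). Repeat until
no nonterminal has two alternatives with a common prefix.

Round 1: Y has alternatives sharing prefix 'g g'. Introduce Y': Y → g g Y'
  Add: Y' → ε
  Add: Y' → e
  Add: Y' → Y e

No remaining common prefixes — done.

Resulting grammar:
Y → g g Y'
Y' → ε
Y' → e
Y' → Y e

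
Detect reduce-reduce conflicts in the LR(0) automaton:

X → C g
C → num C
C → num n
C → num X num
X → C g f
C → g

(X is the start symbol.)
No reduce-reduce conflicts

A reduce-reduce conflict occurs when an LR(0) state has two complete items [A → α .] and [B → β .] — both call for a reduction, and with no lookahead the parser cannot choose between them.

Augment with X' → X and build the canonical LR(0) collection (I0 = CLOSURE({[X' → . X]}), then GOTO on every symbol after a dot until no new states appear). It has 11 states:
  I0: { [C → . g], [C → . num C], [C → . num X num], [C → . num n], [X → . C g f], [X → . C g], [X' → . X] }  — shift
  I1: { [X → C . g f], [X → C . g] }  — shift
  I2: { [X' → X .] }  — accept
  I3: { [C → g .] }  — reduce
  I4: { [C → . g], [C → . num C], [C → . num X num], [C → . num n], [C → num . C], [C → num . X num], [C → num . n], [X → . C g f], [X → . C g] }  — shift
  I5: { [C → num C .], [X → C . g f], [X → C . g] }  — shift, reduce
  I6: { [C → num X . num] }  — shift
  I7: { [C → num n .] }  — reduce
  I8: { [C → num X num .] }  — reduce
  I9: { [X → C g . f], [X → C g .] }  — shift, reduce
  I10: { [X → C g f .] }  — reduce

No state contains more than one complete item.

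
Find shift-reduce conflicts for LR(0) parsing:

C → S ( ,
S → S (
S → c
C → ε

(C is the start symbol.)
Yes — I0: [C → .] vs [S → . c]; I4: [S → S ( .] vs [C → S ( . ,]

Augment with C' → C and build the canonical LR(0) collection (I0 = CLOSURE({[C' → . C]}), then GOTO on every symbol after a dot until no new states appear). It has 6 states:
  I0: { [C → . S ( ,], [C → .], [C' → . C], [S → . S (], [S → . c] }  — shift, reduce
  I1: { [C' → C .] }  — accept
  I2: { [C → S . ( ,], [S → S . (] }  — shift
  I3: { [S → c .] }  — reduce
  I4: { [C → S ( . ,], [S → S ( .] }  — shift, reduce
  I5: { [C → S ( , .] }  — reduce

I0 contains reduce item [C → .] and shift item [S → . c] — shift-reduce conflict.
I4 contains reduce item [S → S ( .] and shift item [C → S ( . ,] — shift-reduce conflict.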